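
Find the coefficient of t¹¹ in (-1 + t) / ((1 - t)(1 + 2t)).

2048

Partial fractions give a closed form: a_n = (-1)·(-2)^n.
At n = 11: a_11 = 2048.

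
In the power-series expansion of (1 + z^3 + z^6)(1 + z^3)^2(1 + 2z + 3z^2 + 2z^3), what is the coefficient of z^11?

(1 + z^3 + z^6) has coefficients 1,0,0,1,0,0,1 for degrees 0…6.
(1 + z^3)^2 has coefficients 1,0,0,2,0,0,1,0,0,0,0,0 for degrees 0…11.
Finally multiplying by (1 + 2z + 3z^2 + 2z^3), the product of all factors after the first has coefficients 1,2,3,4,4,6,5,2,3,2,0,0 for degrees 0…11.
[z^11] = 1·0 + 1·3 + 1·6 = 9.

9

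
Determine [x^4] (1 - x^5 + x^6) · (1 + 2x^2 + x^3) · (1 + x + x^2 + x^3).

(1 - x^5 + x^6) has coefficients 1,0,0,0,0 for degrees 0…4.
(1 + 2x^2 + x^3) has coefficients 1,0,2,1,0 for degrees 0…4.
Finally multiplying by (1 + x + x^2 + x^3), the product of all factors after the first has coefficients 1,1,3,4,3 for degrees 0…4.
[x^4] = 1·3 = 3.

3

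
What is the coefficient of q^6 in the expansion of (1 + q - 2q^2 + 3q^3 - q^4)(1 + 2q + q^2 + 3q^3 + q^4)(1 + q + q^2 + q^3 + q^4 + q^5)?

16

(1 + q - 2q^2 + 3q^3 - q^4) has coefficients 1,1,-2,3,-1 for degrees 0…4.
(1 + 2q + q^2 + 3q^3 + q^4) has coefficients 1,2,1,3,1,0,0 for degrees 0…6.
Finally multiplying by (1 + q + q^2 + q^3 + q^4 + q^5), the product of all factors after the first has coefficients 1,3,4,7,8,8,7 for degrees 0…6.
[q^6] = 1·7 + 1·8 − 2·8 + 3·7 − 1·4 = 16.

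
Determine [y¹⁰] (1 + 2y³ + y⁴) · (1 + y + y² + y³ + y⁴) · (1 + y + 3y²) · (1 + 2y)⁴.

(1 + 2y³ + y⁴) has coefficients 1,0,0,2,1 for degrees 0…4.
(1 + y + y² + y³ + y⁴) has coefficients 1,1,1,1,1,0,0,0,0,0,0 for degrees 0…10.
Multiplying by (1 + y + 3y²) gives running coefficients 1,2,5,5,5,4,3,0,0,0,0 for degrees 0…10.
Finally multiplying by (1 + 2y)⁴, the product of all factors after the first has coefficients 1,10,45,125,245,356,395,360,280,160,48 for degrees 0…10.
[y¹⁰] = 1·48 + 2·360 + 1·395 = 1163.

1163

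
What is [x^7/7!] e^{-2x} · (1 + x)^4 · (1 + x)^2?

The EGF product rule gives c_7 = Σ_{k_1+k_2+k_3=7} C(7; k_1,k_2,k_3) · ∏ g_i(k_i), where e^{-2x} gives (-2)^k; (1+x)^4 gives the falling factorial (4)_k; (1+x)^2 gives the falling factorial (2)_k.
g_1(k) for k = 0…7: 1, -2, 4, -8, 16, -32, 64, -128.
g_2(k) for k = 0…7: 1, 4, 12, 24, 24, 0, 0, 0.
g_3(k) for k = 0…7: 1, 2, 2, 0, 0, 0, 0, 0.
First combine the last two factors: h(k) = Σ_j C(k,j)·g_2(j)·g_3(k−j) for k = 0…7: 1, 6, 30, 120, 360, 720, 720, 0.
c_7 = Σ_k C(7,k)·g_1(k)·h(7−k) = 7·(-2)·720 + 21·4·720 + 35·(-8)·360 + 35·16·120 + 21·(-32)·30 + 7·64·6 + 1·(-128)·1 = −10080 + 60480 − 100800 + 67200 − 20160 + 2688 − 128 = -800.

-800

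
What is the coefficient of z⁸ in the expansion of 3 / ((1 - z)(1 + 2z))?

513

The denominator gives the recurrence a_n = −a_(n−1) + 2a_(n−2) for n ≥ 2; the numerator fixes a_0 = 3, a_1 = -3.
Iterating: 3, -3, 9, -15, 33, -63, 129, -255, 513, so a_8 = 513.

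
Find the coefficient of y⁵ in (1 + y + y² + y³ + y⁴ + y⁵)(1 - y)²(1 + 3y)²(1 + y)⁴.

(1 + y + y² + y³ + y⁴ + y⁵) has coefficients 1,1,1,1,1,1 for degrees 0…5.
(1 - y)² has coefficients 1,-2,1,0,0,0 for degrees 0…5.
Multiplying by (1 + 3y)² gives running coefficients 1,4,-2,-12,9,0 for degrees 0…5.
Finally multiplying by (1 + y)⁴, the product of all factors after the first has coefficients 1,8,20,8,-34,-40 for degrees 0…5.
[y⁵] = 1·(-40) + 1·(-34) + 1·8 + 1·20 + 1·8 + 1·1 = -37.

-37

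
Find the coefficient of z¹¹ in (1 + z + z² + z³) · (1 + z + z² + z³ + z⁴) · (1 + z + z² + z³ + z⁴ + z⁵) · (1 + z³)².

(1 + z + z² + z³) has coefficients 1,1,1,1 for degrees 0…3.
(1 + z + z² + z³ + z⁴) has coefficients 1,1,1,1,1,0,0,0,0,0,0,0 for degrees 0…11.
Multiplying by (1 + z + z² + z³ + z⁴ + z⁵) gives running coefficients 1,2,3,4,5,5,4,3,2,1,0,0 for degrees 0…11.
Finally multiplying by (1 + z³)², the product of all factors after the first has coefficients 1,2,3,6,9,11,13,15,15,13,11,9 for degrees 0…11.
[z¹¹] = 1·9 + 1·11 + 1·13 + 1·15 = 48.

48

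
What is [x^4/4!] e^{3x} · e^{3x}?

The EGF product rule gives c_4 = Σ_{k_1+k_2=4} C(4; k_1,k_2) · ∏ g_i(k_i), where e^{3x} gives (3)^k; e^{3x} gives (3)^k.
g_1(k) for k = 0…4: 1, 3, 9, 27, 81.
g_2(k) for k = 0…4: 1, 3, 9, 27, 81.
c_4 = Σ_k C(4,k)·g_1(k)·g_2(4−k) = 1·1·81 + 4·3·27 + 6·9·9 + 4·27·3 + 1·81·1 = 81 + 324 + 486 + 324 + 81 = 1296.

1296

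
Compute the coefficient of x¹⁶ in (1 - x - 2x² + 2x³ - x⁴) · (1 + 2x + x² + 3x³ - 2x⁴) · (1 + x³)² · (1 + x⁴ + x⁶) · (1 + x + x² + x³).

-19

(1 - x - 2x² + 2x³ - x⁴) has coefficients 1,-1,-2,2,-1 for degrees 0…4.
(1 + 2x + x² + 3x³ - 2x⁴) has coefficients 1,2,1,3,-2,0,0,0,0,0,0,0,0,0,0,0,0 for degrees 0…16.
Multiplying by (1 + x³)² gives running coefficients 1,2,1,5,2,2,7,-2,1,3,-2,0,0,0,0,0,0 for degrees 0…16.
Multiplying by (1 + x⁴ + x⁶) gives running coefficients 1,2,1,5,3,4,9,5,4,10,7,0,8,1,-1,3,-2 for degrees 0…16.
Finally multiplying by (1 + x + x² + x³), the product of all factors after the first has coefficients 1,3,4,9,11,13,21,21,22,28,26,21,25,16,8,11,1 for degrees 0…16.
[x¹⁶] = 1·1 − 1·11 − 2·8 + 2·16 − 1·25 = -19.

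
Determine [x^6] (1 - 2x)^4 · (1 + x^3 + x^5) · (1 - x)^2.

(1 - 2x)^4 has coefficients 1,-8,24,-32,16 for degrees 0…4.
(1 + x^3 + x^5) has coefficients 1,0,0,1,0,1,0 for degrees 0…6.
Finally multiplying by (1 - x)^2, the product of all factors after the first has coefficients 1,-2,1,1,-2,2,-2 for degrees 0…6.
[x^6] = 1·(-2) − 8·2 + 24·(-2) − 32·1 + 16·1 = -82.

-82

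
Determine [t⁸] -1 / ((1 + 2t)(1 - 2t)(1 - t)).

-341

Partial fractions give a closed form: a_n = (-1/3)·(-2)^n + (-1)·2^n + (1/3)·1^n.
At n = 8: a_8 = -341.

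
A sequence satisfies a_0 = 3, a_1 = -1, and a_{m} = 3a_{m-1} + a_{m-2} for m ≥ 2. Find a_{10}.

The ordinary generating function has denominator 1 - 3z - z^2.
Iterating the recurrence: a_0,…,a_{10} = 3, -1, 0, -1, -3, -10, -33, -109, -360, -1189, -3927.

-3927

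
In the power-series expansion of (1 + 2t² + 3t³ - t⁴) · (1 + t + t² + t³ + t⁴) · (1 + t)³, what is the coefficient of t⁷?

31

(1 + 2t² + 3t³ - t⁴) has coefficients 1,0,2,3,-1 for degrees 0…4.
(1 + t + t² + t³ + t⁴) has coefficients 1,1,1,1,1,0,0,0 for degrees 0…7.
Finally multiplying by (1 + t)³, the product of all factors after the first has coefficients 1,4,7,8,8,7,4,1 for degrees 0…7.
[t⁷] = 1·1 + 2·7 + 3·8 − 1·8 = 31.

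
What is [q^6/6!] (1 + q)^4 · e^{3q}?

37341

The EGF product rule gives c_6 = Σ_{k_1+k_2=6} C(6; k_1,k_2) · ∏ g_i(k_i), where (1+q)^4 gives the falling factorial (4)_k; e^{3q} gives (3)^k.
g_1(k) for k = 0…6: 1, 4, 12, 24, 24, 0, 0.
g_2(k) for k = 0…6: 1, 3, 9, 27, 81, 243, 729.
c_6 = Σ_k C(6,k)·g_1(k)·g_2(6−k) = 1·1·729 + 6·4·243 + 15·12·81 + 20·24·27 + 15·24·9 = 729 + 5832 + 14580 + 12960 + 3240 = 37341.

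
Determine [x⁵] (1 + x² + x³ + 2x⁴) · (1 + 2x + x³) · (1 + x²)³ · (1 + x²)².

45

(1 + x² + x³ + 2x⁴) has coefficients 1,0,1,1,2 for degrees 0…4.
(1 + 2x + x³) has coefficients 1,2,0,1,0,0 for degrees 0…5.
Multiplying by (1 + x²)³ gives running coefficients 1,2,3,7,3,9 for degrees 0…5.
Finally multiplying by (1 + x²)², the product of all factors after the first has coefficients 1,2,5,11,10,25 for degrees 0…5.
[x⁵] = 1·25 + 1·11 + 1·5 + 2·2 = 45.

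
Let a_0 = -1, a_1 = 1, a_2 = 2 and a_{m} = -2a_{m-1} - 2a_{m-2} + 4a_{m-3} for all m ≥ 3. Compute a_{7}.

216

The ordinary generating function has denominator 1 + 2q + 2q^2 - 4q^3.
Iterating the recurrence: a_0,…,a_{7} = -1, 1, 2, -10, 20, -12, -56, 216.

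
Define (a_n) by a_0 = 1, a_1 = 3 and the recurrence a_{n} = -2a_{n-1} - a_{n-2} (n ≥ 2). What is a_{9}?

The ordinary generating function has denominator 1 + 2z + z^2.
Iterating the recurrence: a_0,…,a_{9} = 1, 3, -7, 11, -15, 19, -23, 27, -31, 35.

35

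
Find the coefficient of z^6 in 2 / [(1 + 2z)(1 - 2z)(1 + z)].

The denominator gives the recurrence a_n = −a_(n−1) + 4a_(n−2) + 4a_(n−3) for n ≥ 3; the numerator fixes a_0 = 2, a_1 = -2, a_2 = 10.
Iterating: 2, -2, 10, -10, 42, -42, 170, so a_6 = 170.

170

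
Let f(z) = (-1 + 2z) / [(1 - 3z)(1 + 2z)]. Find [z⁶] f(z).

Partial fractions give a closed form: a_n = (-1/5)·3^n + (-4/5)·(-2)^n.
At n = 6: a_6 = -197.

-197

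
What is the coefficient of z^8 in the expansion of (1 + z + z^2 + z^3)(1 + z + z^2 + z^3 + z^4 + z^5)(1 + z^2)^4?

50

(1 + z + z^2 + z^3) has coefficients 1,1,1,1 for degrees 0…3.
(1 + z + z^2 + z^3 + z^4 + z^5) has coefficients 1,1,1,1,1,1,0,0,0 for degrees 0…8.
Finally multiplying by (1 + z^2)^4, the product of all factors after the first has coefficients 1,1,5,5,11,11,14,14,11 for degrees 0…8.
[z^8] = 1·11 + 1·14 + 1·14 + 1·11 = 50.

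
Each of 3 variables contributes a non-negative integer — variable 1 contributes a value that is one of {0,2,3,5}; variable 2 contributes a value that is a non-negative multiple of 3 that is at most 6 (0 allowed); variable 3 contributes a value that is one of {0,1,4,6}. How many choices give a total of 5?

The generating function for the choices is (1 + q^2 + q^3 + q^5)·(1 + q^3 + q^6)·(1 + q + q^4 + q^6); the count is [q^5].
(1 + q^2 + q^3 + q^5) has coefficients 1,0,1,1,0,1 for degrees 0…5.
(1 + q^3 + q^6) has coefficients 1,0,0,1,0,0 for degrees 0…5.
Finally multiplying by (1 + q + q^4 + q^6), the product of all factors after the first has coefficients 1,1,0,1,2,0 for degrees 0…5.
[q^5] = 1·0 + 1·1 + 1·0 + 1·1 = 2.

2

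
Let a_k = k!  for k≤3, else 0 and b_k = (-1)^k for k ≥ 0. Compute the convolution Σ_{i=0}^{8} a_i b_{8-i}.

The convolution is the t^8 coefficient of A(t)B(t).
Σ = 1·1 + 1·(-1) + 2·1 + 6·(-1) + 0·1 + 0·(-1) + 0·1 + 0·(-1) + 0·1 = -4.

-4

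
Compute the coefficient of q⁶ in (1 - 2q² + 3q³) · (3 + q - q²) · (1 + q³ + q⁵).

(1 - 2q² + 3q³) has coefficients 1,0,-2,3 for degrees 0…3.
(3 + q - q²) has coefficients 3,1,-1,0,0,0,0 for degrees 0…6.
Finally multiplying by (1 + q³ + q⁵), the product of all factors after the first has coefficients 3,1,-1,3,1,2,1 for degrees 0…6.
[q⁶] = 1·1 − 2·1 + 3·3 = 8.

8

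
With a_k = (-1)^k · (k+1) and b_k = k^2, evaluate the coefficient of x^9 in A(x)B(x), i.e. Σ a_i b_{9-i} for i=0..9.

25

Write out a_i and b_{9-i} for i = 0,…,9 and sum the products.
Σ = 1·81 − 2·64 + 3·49 − 4·36 + 5·25 − 6·16 + 7·9 − 8·4 + 9·1 − 10·0 = 25.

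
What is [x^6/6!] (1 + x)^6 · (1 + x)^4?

The EGF product rule gives c_6 = Σ_{k_1+k_2=6} C(6; k_1,k_2) · ∏ g_i(k_i), where (1+x)^6 gives the falling factorial (6)_k; (1+x)^4 gives the falling factorial (4)_k.
g_1(k) for k = 0…6: 1, 6, 30, 120, 360, 720, 720.
g_2(k) for k = 0…6: 1, 4, 12, 24, 24, 0, 0.
c_6 = Σ_k C(6,k)·g_1(k)·g_2(6−k) = 15·30·24 + 20·120·24 + 15·360·12 + 6·720·4 + 1·720·1 = 10800 + 57600 + 64800 + 17280 + 720 = 151200.

151200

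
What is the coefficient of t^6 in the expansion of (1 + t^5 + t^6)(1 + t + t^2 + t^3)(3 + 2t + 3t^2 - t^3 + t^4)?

8

(1 + t^5 + t^6) has coefficients 1,0,0,0,0,1,1 for degrees 0…6.
(1 + t + t^2 + t^3) has coefficients 1,1,1,1,0,0,0 for degrees 0…6.
Finally multiplying by (3 + 2t + 3t^2 - t^3 + t^4), the product of all factors after the first has coefficients 3,5,8,7,5,3,0 for degrees 0…6.
[t^6] = 1·0 + 1·5 + 1·3 = 8.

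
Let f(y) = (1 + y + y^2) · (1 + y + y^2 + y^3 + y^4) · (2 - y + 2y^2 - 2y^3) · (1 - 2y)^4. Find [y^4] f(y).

45

(1 + y + y^2) has coefficients 1,1,1 for degrees 0…2.
(1 + y + y^2 + y^3 + y^4) has coefficients 1,1,1,1,1 for degrees 0…4.
Multiplying by (2 - y + 2y^2 - 2y^3) gives running coefficients 2,1,3,1,1 for degrees 0…4.
Finally multiplying by (1 - 2y)^4, the product of all factors after the first has coefficients 2,-15,43,-63,65 for degrees 0…4.
[y^4] = 1·65 + 1·(-63) + 1·43 = 45.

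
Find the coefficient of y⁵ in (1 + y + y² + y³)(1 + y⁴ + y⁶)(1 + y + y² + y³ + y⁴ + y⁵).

(1 + y + y² + y³) has coefficients 1,1,1,1 for degrees 0…3.
(1 + y⁴ + y⁶) has coefficients 1,0,0,0,1,0 for degrees 0…5.
Finally multiplying by (1 + y + y² + y³ + y⁴ + y⁵), the product of all factors after the first has coefficients 1,1,1,1,2,2 for degrees 0…5.
[y⁵] = 1·2 + 1·2 + 1·1 + 1·1 = 6.

6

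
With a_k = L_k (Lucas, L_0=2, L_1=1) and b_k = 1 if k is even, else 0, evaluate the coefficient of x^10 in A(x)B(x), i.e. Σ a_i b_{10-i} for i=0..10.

200

The convolution is the t^10 coefficient of A(t)B(t).
Σ = 2·1 + 1·0 + 3·1 + 4·0 + 7·1 + 11·0 + 18·1 + 29·0 + 47·1 + 76·0 + 123·1 = 200.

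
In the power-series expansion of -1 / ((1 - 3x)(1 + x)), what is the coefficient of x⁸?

-4921

Partial fractions give a closed form: a_n = (-3/4)·3^n + (-1/4)·(-1)^n.
At n = 8: a_8 = -4921.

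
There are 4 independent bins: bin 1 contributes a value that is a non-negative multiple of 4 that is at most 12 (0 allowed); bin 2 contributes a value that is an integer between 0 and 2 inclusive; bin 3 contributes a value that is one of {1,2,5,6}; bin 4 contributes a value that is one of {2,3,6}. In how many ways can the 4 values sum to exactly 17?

12

The generating function for the choices is (1 + y^4 + y^8 + y^12)·(1 + y + y^2)·(y + y^2 + y^5 + y^6)·(y^2 + y^3 + y^6); the count is [y^17].
(1 + y^4 + y^8 + y^12) has coefficients 1,0,0,0,1,0,0,0,1,0,0,0,1 for degrees 0…12.
(1 + y + y^2) has coefficients 1,1,1,0,0,0,0,0,0,0,0,0,0,0,0,0,0,0 for degrees 0…17.
Multiplying by (y + y^2 + y^5 + y^6) gives running coefficients 0,1,2,2,1,1,2,2,1,0,0,0,0,0,0,0,0,0 for degrees 0…17.
Finally multiplying by (y^2 + y^3 + y^6), the product of all factors after the first has coefficients 0,0,0,1,3,4,3,3,5,6,4,2,2,2,1,0,0,0 for degrees 0…17.
[y^17] = 1·0 + 1·2 + 1·6 + 1·4 = 12.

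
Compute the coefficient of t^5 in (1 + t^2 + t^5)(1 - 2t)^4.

(1 + t^2 + t^5) has coefficients 1,0,1,0,0,1 for degrees 0…5.
(1 - 2t)^4 has coefficients 1,-8,24,-32,16,0 for degrees 0…5.
[t^5] = 1·0 + 1·(-32) + 1·1 = -31.

-31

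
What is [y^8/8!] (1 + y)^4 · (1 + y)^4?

The EGF product rule gives c_8 = Σ_{k_1+k_2=8} C(8; k_1,k_2) · ∏ g_i(k_i), where (1+y)^4 gives the falling factorial (4)_k; (1+y)^4 gives the falling factorial (4)_k.
g_1(k) for k = 0…8: 1, 4, 12, 24, 24, 0, 0, 0, 0.
g_2(k) for k = 0…8: 1, 4, 12, 24, 24, 0, 0, 0, 0.
c_8 = Σ_k C(8,k)·g_1(k)·g_2(8−k) = 70·24·24 = 40320.

40320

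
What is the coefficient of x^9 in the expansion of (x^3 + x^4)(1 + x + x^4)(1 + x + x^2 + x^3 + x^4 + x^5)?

5

(x^3 + x^4) has coefficients 0,0,0,1,1 for degrees 0…4.
(1 + x + x^4) has coefficients 1,1,0,0,1,0,0,0,0,0 for degrees 0…9.
Finally multiplying by (1 + x + x^2 + x^3 + x^4 + x^5), the product of all factors after the first has coefficients 1,2,2,2,3,3,2,1,1,1 for degrees 0…9.
[x^9] = 1·2 + 1·3 = 5.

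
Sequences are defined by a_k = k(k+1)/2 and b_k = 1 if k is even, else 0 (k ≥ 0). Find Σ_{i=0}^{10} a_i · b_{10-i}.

Write out a_i and b_{10-i} for i = 0,…,10 and sum the products.
Σ = 0·1 + 1·0 + 3·1 + 6·0 + 10·1 + 15·0 + 21·1 + 28·0 + 36·1 + 45·0 + 55·1 = 125.

125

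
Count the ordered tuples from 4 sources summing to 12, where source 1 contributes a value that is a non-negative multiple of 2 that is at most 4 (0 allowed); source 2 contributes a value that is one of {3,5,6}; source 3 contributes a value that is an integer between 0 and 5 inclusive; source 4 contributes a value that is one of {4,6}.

The generating function for the choices is (1 + y^2 + y^4)·(y^3 + y^5 + y^6)·(1 + y + y^2 + y^3 + y^4 + y^5)·(y^4 + y^6); the count is [y^12].
(1 + y^2 + y^4) has coefficients 1,0,1,0,1 for degrees 0…4.
(y^3 + y^5 + y^6) has coefficients 0,0,0,1,0,1,1,0,0,0,0,0,0 for degrees 0…12.
Multiplying by (1 + y + y^2 + y^3 + y^4 + y^5) gives running coefficients 0,0,0,1,1,2,3,3,3,2,2,1,0 for degrees 0…12.
Finally multiplying by (y^4 + y^6), the product of all factors after the first has coefficients 0,0,0,0,0,0,0,1,1,3,4,5,6 for degrees 0…12.
[y^12] = 1·6 + 1·4 + 1·1 = 11.

11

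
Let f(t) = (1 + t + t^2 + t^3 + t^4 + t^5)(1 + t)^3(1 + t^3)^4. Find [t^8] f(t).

(1 + t + t^2 + t^3 + t^4 + t^5) has coefficients 1,1,1,1,1,1 for degrees 0…5.
(1 + t)^3 has coefficients 1,3,3,1,0,0,0,0,0 for degrees 0…8.
Finally multiplying by (1 + t^3)^4, the product of all factors after the first has coefficients 1,3,3,5,12,12,10,18,18 for degrees 0…8.
[t^8] = 1·18 + 1·18 + 1·10 + 1·12 + 1·12 + 1·5 = 75.

75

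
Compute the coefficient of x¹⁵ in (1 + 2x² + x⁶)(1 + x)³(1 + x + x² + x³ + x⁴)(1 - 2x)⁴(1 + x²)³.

(1 + 2x² + x⁶) has coefficients 1,0,2,0,0,0,1 for degrees 0…6.
(1 + x)³ has coefficients 1,3,3,1,0,0,0,0,0,0,0,0,0,0,0,0 for degrees 0…15.
Multiplying by (1 + x + x² + x³ + x⁴) gives running coefficients 1,4,7,8,8,7,4,1,0,0,0,0,0,0,0,0 for degrees 0…15.
Multiplying by (1 - 2x)⁴ gives running coefficients 1,-4,-1,16,0,-25,-4,9,-8,8,32,16,0,0,0,0 for degrees 0…15.
Finally multiplying by (1 + x²)³, the product of all factors after the first has coefficients 1,-4,2,4,0,11,-6,-22,-21,-24,-4,42,68,81,88,56 for degrees 0…15.
[x¹⁵] = 1·56 + 2·81 + 1·(-24) = 194.

194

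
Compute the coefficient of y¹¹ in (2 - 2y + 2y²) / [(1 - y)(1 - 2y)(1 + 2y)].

The denominator gives the recurrence a_n = a_(n−1) + 4a_(n−2) − 4a_(n−3) for n ≥ 3; the numerator fixes a_0 = 2, a_1 = 0, a_2 = 10.
Iterating: 2, 0, 10, 2, 42, 10, 170, 42, 682, 170, 2730, 682, so a_11 = 682.

682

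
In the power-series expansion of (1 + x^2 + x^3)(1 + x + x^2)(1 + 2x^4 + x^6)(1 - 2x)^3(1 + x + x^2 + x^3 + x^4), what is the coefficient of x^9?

(1 + x^2 + x^3) has coefficients 1,0,1,1 for degrees 0…3.
(1 + x + x^2) has coefficients 1,1,1,0,0,0,0,0,0,0 for degrees 0…9.
Multiplying by (1 + 2x^4 + x^6) gives running coefficients 1,1,1,0,2,2,3,1,1,0 for degrees 0…9.
Multiplying by (1 - 2x)^3 gives running coefficients 1,-5,7,-2,6,-18,15,-9,15,-18 for degrees 0…9.
Finally multiplying by (1 + x + x^2 + x^3 + x^4), the product of all factors after the first has coefficients 1,-4,3,1,7,-12,8,-8,9,-15 for degrees 0…9.
[x^9] = 1·(-15) + 1·(-8) + 1·8 = -15.

-15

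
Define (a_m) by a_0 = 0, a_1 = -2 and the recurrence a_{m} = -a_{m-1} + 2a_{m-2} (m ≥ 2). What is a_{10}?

682

The ordinary generating function has denominator 1 + x - 2x^2.
Iterating the recurrence: a_0,…,a_{10} = 0, -2, 2, -6, 10, -22, 42, -86, 170, -342, 682.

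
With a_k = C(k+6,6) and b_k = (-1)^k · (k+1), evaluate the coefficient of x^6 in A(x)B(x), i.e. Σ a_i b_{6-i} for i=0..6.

399

This is [x^6] in the product of the two ordinary generating functions.
Σ = 1·7 + 7·(-6) + 28·5 + 84·(-4) + 210·3 + 462·(-2) + 924·1 = 399.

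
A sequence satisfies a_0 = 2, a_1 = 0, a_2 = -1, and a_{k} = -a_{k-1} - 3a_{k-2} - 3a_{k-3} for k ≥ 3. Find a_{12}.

The ordinary generating function has denominator 1 + z + 3z^2 + 3z^3.
Iterating the recurrence: a_0,…,a_{12} = 2, 0, -1, -5, 8, 10, -19, -35, 62, 100, -181, -305, 548.

548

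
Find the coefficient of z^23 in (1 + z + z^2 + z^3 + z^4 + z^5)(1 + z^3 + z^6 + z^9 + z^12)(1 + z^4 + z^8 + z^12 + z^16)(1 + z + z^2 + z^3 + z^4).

(1 + z + z^2 + z^3 + z^4 + z^5) has coefficients 1,1,1,1,1,1 for degrees 0…5.
(1 + z^3 + z^6 + z^9 + z^12) has coefficients 1,0,0,1,0,0,1,0,0,1,0,0,1,0,0,0,0,0,0,0,0,0,0,0 for degrees 0…23.
Multiplying by (1 + z^4 + z^8 + z^12 + z^16) gives running coefficients 1,0,0,1,1,0,1,1,1,1,1,1,2,1,1,1,2,1,1,1,1,1,1,0 for degrees 0…23.
Finally multiplying by (1 + z + z^2 + z^3 + z^4), the product of all factors after the first has coefficients 1,1,1,2,3,2,3,4,4,4,5,5,6,6,6,6,7,6,6,6,6,5,5,4 for degrees 0…23.
[z^23] = 1·4 + 1·5 + 1·5 + 1·6 + 1·6 + 1·6 = 32.

32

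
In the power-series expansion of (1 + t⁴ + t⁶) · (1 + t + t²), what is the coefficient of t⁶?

(1 + t⁴ + t⁶) has coefficients 1,0,0,0,1,0,1 for degrees 0…6.
(1 + t + t²) has coefficients 1,1,1,0,0,0,0 for degrees 0…6.
[t⁶] = 1·0 + 1·1 + 1·1 = 2.

2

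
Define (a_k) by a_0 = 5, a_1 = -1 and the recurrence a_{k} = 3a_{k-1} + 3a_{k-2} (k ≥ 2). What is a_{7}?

The ordinary generating function has denominator 1 - 3x - 3x^2.
Iterating the recurrence: a_0,…,a_{7} = 5, -1, 12, 33, 135, 504, 1917, 7263.

7263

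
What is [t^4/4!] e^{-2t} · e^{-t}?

81

The EGF product rule gives c_4 = Σ_{k_1+k_2=4} C(4; k_1,k_2) · ∏ g_i(k_i), where e^{-2t} gives (-2)^k; e^{-t} gives (-1)^k.
g_1(k) for k = 0…4: 1, -2, 4, -8, 16.
g_2(k) for k = 0…4: 1, -1, 1, -1, 1.
c_4 = Σ_k C(4,k)·g_1(k)·g_2(4−k) = 1·1·1 + 4·(-2)·(-1) + 6·4·1 + 4·(-8)·(-1) + 1·16·1 = 1 + 8 + 24 + 32 + 16 = 81.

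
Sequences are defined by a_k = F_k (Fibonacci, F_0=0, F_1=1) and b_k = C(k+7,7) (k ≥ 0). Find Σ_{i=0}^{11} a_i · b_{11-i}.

77533

Write out a_i and b_{11-i} for i = 0,…,11 and sum the products.
Σ = 0·31824 + 1·19448 + 1·11440 + 2·6435 + 3·3432 + 5·1716 + 8·792 + 13·330 + 21·120 + 34·36 + 55·8 + 89·1 = 77533.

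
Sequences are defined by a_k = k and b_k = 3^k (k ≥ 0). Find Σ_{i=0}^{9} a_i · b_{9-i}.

14757

This is [x^9] in the product of the two ordinary generating functions.
Σ = 0·19683 + 1·6561 + 2·2187 + 3·729 + 4·243 + 5·81 + 6·27 + 7·9 + 8·3 + 9·1 = 14757.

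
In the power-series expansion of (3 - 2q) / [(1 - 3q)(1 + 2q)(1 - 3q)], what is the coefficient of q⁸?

89131

The denominator gives the recurrence a_n = 4a_(n−1) + 3a_(n−2) − 18a_(n−3) for n ≥ 3; the numerator fixes a_0 = 3, a_1 = 10, a_2 = 49.
Iterating: 3, 10, 49, 172, 655, 2254, 7885, 26512, 89131, so a_8 = 89131.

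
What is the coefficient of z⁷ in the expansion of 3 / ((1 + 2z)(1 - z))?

The denominator gives the recurrence a_n = −a_(n−1) + 2a_(n−2) for n ≥ 2; the numerator fixes a_0 = 3, a_1 = -3.
Iterating: 3, -3, 9, -15, 33, -63, 129, -255, so a_7 = -255.

-255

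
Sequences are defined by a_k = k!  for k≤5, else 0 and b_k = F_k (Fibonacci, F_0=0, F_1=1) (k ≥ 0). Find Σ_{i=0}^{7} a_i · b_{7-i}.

217

The convolution is the x^7 coefficient of A(x)B(x).
Σ = 1·13 + 1·8 + 2·5 + 6·3 + 24·2 + 120·1 + 0·1 + 0·0 = 217.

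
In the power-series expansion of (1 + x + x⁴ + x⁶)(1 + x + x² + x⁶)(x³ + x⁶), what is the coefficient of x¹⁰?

3

(1 + x + x⁴ + x⁶) has coefficients 1,1,0,0,1,0,1 for degrees 0…6.
(1 + x + x² + x⁶) has coefficients 1,1,1,0,0,0,1,0,0,0,0 for degrees 0…10.
Finally multiplying by (x³ + x⁶), the product of all factors after the first has coefficients 0,0,0,1,1,1,1,1,1,1,0 for degrees 0…10.
[x¹⁰] = 1·0 + 1·1 + 1·1 + 1·1 = 3.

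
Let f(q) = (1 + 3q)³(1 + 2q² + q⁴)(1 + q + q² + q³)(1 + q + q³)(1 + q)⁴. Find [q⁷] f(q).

(1 + 3q)³ has coefficients 1,9,27,27 for degrees 0…3.
(1 + 2q² + q⁴) has coefficients 1,0,2,0,1,0,0,0 for degrees 0…7.
Multiplying by (1 + q + q² + q³) gives running coefficients 1,1,3,3,3,3,1,1 for degrees 0…7.
Multiplying by (1 + q + q³) gives running coefficients 1,2,4,7,7,9,7,5 for degrees 0…7.
Finally multiplying by (1 + q)⁴, the product of all factors after the first has coefficients 1,6,18,39,68,97,117,122 for degrees 0…7.
[q⁷] = 1·122 + 9·117 + 27·97 + 27·68 = 5630.

5630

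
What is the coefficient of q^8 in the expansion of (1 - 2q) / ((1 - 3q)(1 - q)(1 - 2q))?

Partial fractions give a closed form: a_n = (3/2)·3^n + (-1/2)·1^n.
At n = 8: a_8 = 9841.

9841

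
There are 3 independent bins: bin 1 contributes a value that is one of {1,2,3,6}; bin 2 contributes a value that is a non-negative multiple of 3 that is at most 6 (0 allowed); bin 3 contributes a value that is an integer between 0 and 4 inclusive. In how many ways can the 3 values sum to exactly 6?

6

The generating function for the choices is (x + x^2 + x^3 + x^6)·(1 + x^3 + x^6)·(1 + x + x^2 + x^3 + x^4); the count is [x^6].
(x + x^2 + x^3 + x^6) has coefficients 0,1,1,1,0,0,1 for degrees 0…6.
(1 + x^3 + x^6) has coefficients 1,0,0,1,0,0,1 for degrees 0…6.
Finally multiplying by (1 + x + x^2 + x^3 + x^4), the product of all factors after the first has coefficients 1,1,1,2,2,1,2 for degrees 0…6.
[x^6] = 1·1 + 1·2 + 1·2 + 1·1 = 6.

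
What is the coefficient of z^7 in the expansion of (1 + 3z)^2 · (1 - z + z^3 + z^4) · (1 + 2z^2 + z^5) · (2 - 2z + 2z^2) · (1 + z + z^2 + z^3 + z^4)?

106

(1 + 3z)^2 has coefficients 1,6,9 for degrees 0…2.
(1 - z + z^3 + z^4) has coefficients 1,-1,0,1,1,0,0,0 for degrees 0…7.
Multiplying by (1 + 2z^2 + z^5) gives running coefficients 1,-1,2,-1,1,3,1,0 for degrees 0…7.
Multiplying by (2 - 2z + 2z^2) gives running coefficients 2,-4,8,-8,8,2,-2,4 for degrees 0…7.
Finally multiplying by (1 + z + z^2 + z^3 + z^4), the product of all factors after the first has coefficients 2,-2,6,-2,6,6,8,4 for degrees 0…7.
[z^7] = 1·4 + 6·8 + 9·6 = 106.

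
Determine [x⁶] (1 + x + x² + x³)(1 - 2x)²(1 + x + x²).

4

(1 + x + x² + x³) has coefficients 1,1,1,1 for degrees 0…3.
(1 - 2x)² has coefficients 1,-4,4,0,0,0,0 for degrees 0…6.
Finally multiplying by (1 + x + x²), the product of all factors after the first has coefficients 1,-3,1,0,4,0,0 for degrees 0…6.
[x⁶] = 1·0 + 1·0 + 1·4 + 1·0 = 4.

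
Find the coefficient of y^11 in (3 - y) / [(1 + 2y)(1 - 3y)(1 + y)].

206843

Partial fractions give a closed form: a_n = (14/5)·(-2)^n + (6/5)·3^n + (-1)·(-1)^n.
At n = 11: a_11 = 206843.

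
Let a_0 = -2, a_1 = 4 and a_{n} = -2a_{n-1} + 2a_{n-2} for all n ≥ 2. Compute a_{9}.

The ordinary generating function has denominator 1 + 2y - 2y^2.
Iterating the recurrence: a_0,…,a_{9} = -2, 4, -12, 32, -88, 240, -656, 1792, -4896, 13376.

13376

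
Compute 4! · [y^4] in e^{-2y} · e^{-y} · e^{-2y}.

The EGF product rule gives c_4 = Σ_{k_1+k_2+k_3=4} C(4; k_1,k_2,k_3) · ∏ g_i(k_i), where e^{-2y} gives (-2)^k; e^{-y} gives (-1)^k; e^{-2y} gives (-2)^k.
g_1(k) for k = 0…4: 1, -2, 4, -8, 16.
g_2(k) for k = 0…4: 1, -1, 1, -1, 1.
g_3(k) for k = 0…4: 1, -2, 4, -8, 16.
First combine the last two factors: h(k) = Σ_j C(k,j)·g_2(j)·g_3(k−j) for k = 0…4: 1, -3, 9, -27, 81.
c_4 = Σ_k C(4,k)·g_1(k)·h(4−k) = 1·1·81 + 4·(-2)·(-27) + 6·4·9 + 4·(-8)·(-3) + 1·16·1 = 81 + 216 + 216 + 96 + 16 = 625.

625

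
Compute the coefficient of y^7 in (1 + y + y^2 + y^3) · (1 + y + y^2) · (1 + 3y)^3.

(1 + y + y^2 + y^3) has coefficients 1,1,1,1 for degrees 0…3.
(1 + y + y^2) has coefficients 1,1,1,0,0,0,0,0 for degrees 0…7.
Finally multiplying by (1 + 3y)^3, the product of all factors after the first has coefficients 1,10,37,63,54,27,0,0 for degrees 0…7.
[y^7] = 1·0 + 1·0 + 1·27 + 1·54 = 81.

81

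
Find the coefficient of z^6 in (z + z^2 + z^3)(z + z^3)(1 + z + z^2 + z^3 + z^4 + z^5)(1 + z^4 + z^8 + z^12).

(z + z^2 + z^3) has coefficients 0,1,1,1 for degrees 0…3.
(z + z^3) has coefficients 0,1,0,1,0,0,0 for degrees 0…6.
Multiplying by (1 + z + z^2 + z^3 + z^4 + z^5) gives running coefficients 0,1,1,2,2,2,2 for degrees 0…6.
Finally multiplying by (1 + z^4 + z^8 + z^12), the product of all factors after the first has coefficients 0,1,1,2,2,3,3 for degrees 0…6.
[z^6] = 1·3 + 1·2 + 1·2 = 7.

7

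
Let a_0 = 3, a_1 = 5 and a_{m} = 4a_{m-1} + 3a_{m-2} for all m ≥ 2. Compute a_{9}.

The ordinary generating function has denominator 1 - 4x - 3x^2.
Iterating the recurrence: a_0,…,a_{9} = 3, 5, 29, 131, 611, 2837, 13181, 61235, 284483, 1321637.

1321637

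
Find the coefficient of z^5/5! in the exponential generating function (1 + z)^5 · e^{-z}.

-56

The EGF product rule gives c_5 = Σ_{k_1+k_2=5} C(5; k_1,k_2) · ∏ g_i(k_i), where (1+z)^5 gives the falling factorial (5)_k; e^{-z} gives (-1)^k.
g_1(k) for k = 0…5: 1, 5, 20, 60, 120, 120.
g_2(k) for k = 0…5: 1, -1, 1, -1, 1, -1.
c_5 = Σ_k C(5,k)·g_1(k)·g_2(5−k) = 1·1·(-1) + 5·5·1 + 10·20·(-1) + 10·60·1 + 5·120·(-1) + 1·120·1 = −1 + 25 − 200 + 600 − 600 + 120 = -56.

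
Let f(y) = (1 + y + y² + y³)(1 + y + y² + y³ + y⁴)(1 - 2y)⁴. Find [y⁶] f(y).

-6

(1 + y + y² + y³) has coefficients 1,1,1,1 for degrees 0…3.
(1 + y + y² + y³ + y⁴) has coefficients 1,1,1,1,1,0,0 for degrees 0…6.
Finally multiplying by (1 - 2y)⁴, the product of all factors after the first has coefficients 1,-7,17,-15,1,0,8 for degrees 0…6.
[y⁶] = 1·8 + 1·0 + 1·1 + 1·(-15) = -6.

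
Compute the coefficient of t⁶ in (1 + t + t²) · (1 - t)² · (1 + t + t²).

(1 + t + t²) has coefficients 1,1,1 for degrees 0…2.
(1 - t)² has coefficients 1,-2,1,0,0,0,0 for degrees 0…6.
Finally multiplying by (1 + t + t²), the product of all factors after the first has coefficients 1,-1,0,-1,1,0,0 for degrees 0…6.
[t⁶] = 1·0 + 1·0 + 1·1 = 1.

1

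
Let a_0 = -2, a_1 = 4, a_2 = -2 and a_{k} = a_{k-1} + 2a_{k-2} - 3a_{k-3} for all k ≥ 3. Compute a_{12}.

-462

The ordinary generating function has denominator 1 - z - 2z^2 + 3z^3.
Iterating the recurrence: a_0,…,a_{12} = -2, 4, -2, 12, -4, 26, -18, 46, -68, 78, -196, 164, -462.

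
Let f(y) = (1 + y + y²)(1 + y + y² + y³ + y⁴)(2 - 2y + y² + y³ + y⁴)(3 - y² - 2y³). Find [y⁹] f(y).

(1 + y + y²) has coefficients 1,1,1 for degrees 0…2.
(1 + y + y² + y³ + y⁴) has coefficients 1,1,1,1,1,0,0,0,0,0 for degrees 0…9.
Multiplying by (2 - 2y + y² + y³ + y⁴) gives running coefficients 2,0,1,2,3,1,3,2,1,0 for degrees 0…9.
Finally multiplying by (3 - y² - 2y³), the product of all factors after the first has coefficients 6,0,1,2,8,-1,2,-1,-2,-8 for degrees 0…9.
[y⁹] = 1·(-8) + 1·(-2) + 1·(-1) = -11.

-11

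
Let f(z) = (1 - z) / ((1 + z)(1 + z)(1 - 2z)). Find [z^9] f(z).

107

The denominator gives the recurrence a_n = 3a_(n−2) + 2a_(n−3) for n ≥ 3; the numerator fixes a_0 = 1, a_1 = -1, a_2 = 3.
Iterating: 1, -1, 3, -1, 7, 3, 19, 23, 63, 107, so a_9 = 107.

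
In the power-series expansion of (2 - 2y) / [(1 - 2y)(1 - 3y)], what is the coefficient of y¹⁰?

234148

Partial fractions give a closed form: a_n = (-2)·2^n + (4)·3^n.
At n = 10: a_10 = 234148.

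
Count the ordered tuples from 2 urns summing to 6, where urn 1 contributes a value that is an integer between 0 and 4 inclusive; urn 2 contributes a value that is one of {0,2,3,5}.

The generating function for the choices is (1 + t + t² + t³ + t⁴)·(1 + t² + t³ + t⁵); the count is [t⁶].
(1 + t + t² + t³ + t⁴) has coefficients 1,1,1,1,1 for degrees 0…4.
(1 + t² + t³ + t⁵) has coefficients 1,0,1,1,0,1,0 for degrees 0…6.
[t⁶] = 1·0 + 1·1 + 1·0 + 1·1 + 1·1 = 3.

3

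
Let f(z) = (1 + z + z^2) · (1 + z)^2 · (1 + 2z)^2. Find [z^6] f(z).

(1 + z + z^2) has coefficients 1,1,1 for degrees 0…2.
(1 + z)^2 has coefficients 1,2,1,0,0,0,0 for degrees 0…6.
Finally multiplying by (1 + 2z)^2, the product of all factors after the first has coefficients 1,6,13,12,4,0,0 for degrees 0…6.
[z^6] = 1·0 + 1·0 + 1·4 = 4.

4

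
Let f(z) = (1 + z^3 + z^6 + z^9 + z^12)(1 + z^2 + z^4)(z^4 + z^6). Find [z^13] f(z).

2

(1 + z^3 + z^6 + z^9 + z^12) has coefficients 1,0,0,1,0,0,1,0,0,1,0,0,1 for degrees 0…12.
(1 + z^2 + z^4) has coefficients 1,0,1,0,1,0,0,0,0,0,0,0,0,0 for degrees 0…13.
Finally multiplying by (z^4 + z^6), the product of all factors after the first has coefficients 0,0,0,0,1,0,2,0,2,0,1,0,0,0 for degrees 0…13.
[z^13] = 1·0 + 1·1 + 1·0 + 1·1 + 1·0 = 2.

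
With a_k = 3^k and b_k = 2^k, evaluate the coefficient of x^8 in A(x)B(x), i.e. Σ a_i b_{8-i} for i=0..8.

19171

This is [x^8] in the product of the two ordinary generating functions.
Σ = 1·256 + 3·128 + 9·64 + 27·32 + 81·16 + 243·8 + 729·4 + 2187·2 + 6561·1 = 19171.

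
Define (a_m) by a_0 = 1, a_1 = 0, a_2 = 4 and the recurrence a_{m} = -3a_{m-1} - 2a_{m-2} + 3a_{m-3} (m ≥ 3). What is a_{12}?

-1667

The ordinary generating function has denominator 1 + 3x + 2x^2 - 3x^3.
Iterating the recurrence: a_0,…,a_{12} = 1, 0, 4, -9, 19, -27, 16, 63, -302, 828, -1691, 2511, -1667.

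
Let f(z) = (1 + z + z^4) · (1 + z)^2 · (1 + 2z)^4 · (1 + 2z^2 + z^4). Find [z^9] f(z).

450

(1 + z + z^4) has coefficients 1,1,0,0,1 for degrees 0…4.
(1 + z)^2 has coefficients 1,2,1,0,0,0,0,0,0,0 for degrees 0…9.
Multiplying by (1 + 2z)^4 gives running coefficients 1,10,41,88,104,64,16,0,0,0 for degrees 0…9.
Finally multiplying by (1 + 2z^2 + z^4), the product of all factors after the first has coefficients 1,10,43,108,187,250,265,216,136,64 for degrees 0…9.
[z^9] = 1·64 + 1·136 + 1·250 = 450.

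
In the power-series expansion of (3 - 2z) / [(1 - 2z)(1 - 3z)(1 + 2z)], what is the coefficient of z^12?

Partial fractions give a closed form: a_n = (-2)·2^n + (21/5)·3^n + (4/5)·(-2)^n.
At n = 12: a_12 = 2227137.

2227137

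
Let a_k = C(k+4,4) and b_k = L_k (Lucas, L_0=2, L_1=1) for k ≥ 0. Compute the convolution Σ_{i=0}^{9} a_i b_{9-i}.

This is [x^9] in the product of the two ordinary generating functions.
Σ = 1·76 + 5·47 + 15·29 + 35·18 + 70·11 + 126·7 + 210·4 + 330·3 + 495·1 + 715·2 = 6783.

6783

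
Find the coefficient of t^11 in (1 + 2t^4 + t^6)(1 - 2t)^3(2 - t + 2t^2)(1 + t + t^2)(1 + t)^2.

(1 + 2t^4 + t^6) has coefficients 1,0,0,0,2,0,1 for degrees 0…6.
(1 - 2t)^3 has coefficients 1,-6,12,-8,0,0,0,0,0,0,0,0 for degrees 0…11.
Multiplying by (2 - t + 2t^2) gives running coefficients 2,-13,32,-40,32,-16,0,0,0,0,0,0 for degrees 0…11.
Multiplying by (1 + t + t^2) gives running coefficients 2,-11,21,-21,24,-24,16,-16,0,0,0,0 for degrees 0…11.
Finally multiplying by (1 + t)^2, the product of all factors after the first has coefficients 2,-7,1,10,3,3,-8,-8,-16,-16,0,0 for degrees 0…11.
[t^11] = 1·0 + 2·(-8) + 1·3 = -13.

-13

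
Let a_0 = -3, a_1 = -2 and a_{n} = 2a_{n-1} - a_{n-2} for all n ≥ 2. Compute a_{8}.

5

The ordinary generating function has denominator 1 - 2z + z^2.
Iterating the recurrence: a_0,…,a_{8} = -3, -2, -1, 0, 1, 2, 3, 4, 5.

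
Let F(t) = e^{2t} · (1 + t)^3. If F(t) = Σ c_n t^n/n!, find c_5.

The EGF product rule gives c_5 = Σ_{k_1+k_2=5} C(5; k_1,k_2) · ∏ g_i(k_i), where e^{2t} gives (2)^k; (1+t)^3 gives the falling factorial (3)_k.
g_1(k) for k = 0…5: 1, 2, 4, 8, 16, 32.
g_2(k) for k = 0…5: 1, 3, 6, 6, 0, 0.
c_5 = Σ_k C(5,k)·g_1(k)·g_2(5−k) = 10·4·6 + 10·8·6 + 5·16·3 + 1·32·1 = 240 + 480 + 240 + 32 = 992.

992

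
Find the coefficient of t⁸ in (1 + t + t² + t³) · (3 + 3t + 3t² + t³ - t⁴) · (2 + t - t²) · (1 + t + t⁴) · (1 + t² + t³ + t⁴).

(1 + t + t² + t³) has coefficients 1,1,1,1 for degrees 0…3.
(3 + 3t + 3t² + t³ - t⁴) has coefficients 3,3,3,1,-1,0,0,0,0 for degrees 0…8.
Multiplying by (2 + t - t²) gives running coefficients 6,9,6,2,-4,-2,1,0,0 for degrees 0…8.
Multiplying by (1 + t + t⁴) gives running coefficients 6,15,15,8,4,3,5,3,-4 for degrees 0…8.
Finally multiplying by (1 + t² + t³ + t⁴), the product of all factors after the first has coefficients 6,15,21,29,40,41,32,18,8 for degrees 0…8.
[t⁸] = 1·8 + 1·18 + 1·32 + 1·41 = 99.

99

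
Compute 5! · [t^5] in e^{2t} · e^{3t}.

The EGF product rule gives c_5 = Σ_{k_1+k_2=5} C(5; k_1,k_2) · ∏ g_i(k_i), where e^{2t} gives (2)^k; e^{3t} gives (3)^k.
g_1(k) for k = 0…5: 1, 2, 4, 8, 16, 32.
g_2(k) for k = 0…5: 1, 3, 9, 27, 81, 243.
c_5 = Σ_k C(5,k)·g_1(k)·g_2(5−k) = 1·1·243 + 5·2·81 + 10·4·27 + 10·8·9 + 5·16·3 + 1·32·1 = 243 + 810 + 1080 + 720 + 240 + 32 = 3125.

3125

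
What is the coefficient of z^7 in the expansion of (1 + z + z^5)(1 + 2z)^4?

24

(1 + z + z^5) has coefficients 1,1,0,0,0,1 for degrees 0…5.
(1 + 2z)^4 has coefficients 1,8,24,32,16,0,0,0 for degrees 0…7.
[z^7] = 1·0 + 1·0 + 1·24 = 24.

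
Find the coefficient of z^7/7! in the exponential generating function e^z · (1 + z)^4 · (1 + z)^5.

The EGF product rule gives c_7 = Σ_{k_1+k_2+k_3=7} C(7; k_1,k_2,k_3) · ∏ g_i(k_i), where e^z gives (1)^k; (1+z)^4 gives the falling factorial (4)_k; (1+z)^5 gives the falling factorial (5)_k.
g_1(k) for k = 0…7: 1, 1, 1, 1, 1, 1, 1, 1.
g_2(k) for k = 0…7: 1, 4, 12, 24, 24, 0, 0, 0.
g_3(k) for k = 0…7: 1, 5, 20, 60, 120, 120, 0, 0.
First combine the last two factors: h(k) = Σ_j C(k,j)·g_2(j)·g_3(k−j) for k = 0…7: 1, 9, 72, 504, 3024, 15120, 60480, 181440.
c_7 = Σ_k C(7,k)·g_1(k)·h(7−k) = 1·1·181440 + 7·1·60480 + 21·1·15120 + 35·1·3024 + 35·1·504 + 21·1·72 + 7·1·9 + 1·1·1 = 181440 + 423360 + 317520 + 105840 + 17640 + 1512 + 63 + 1 = 1047376.

1047376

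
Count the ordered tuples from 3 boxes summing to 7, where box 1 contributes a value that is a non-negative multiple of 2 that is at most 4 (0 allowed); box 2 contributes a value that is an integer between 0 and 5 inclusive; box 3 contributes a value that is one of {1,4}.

4

The generating function for the choices is (1 + x^2 + x^4)·(1 + x + x^2 + x^3 + x^4 + x^5)·(x + x^4); the count is [x^7].
(1 + x^2 + x^4) has coefficients 1,0,1,0,1 for degrees 0…4.
(1 + x + x^2 + x^3 + x^4 + x^5) has coefficients 1,1,1,1,1,1,0,0 for degrees 0…7.
Finally multiplying by (x + x^4), the product of all factors after the first has coefficients 0,1,1,1,2,2,2,1 for degrees 0…7.
[x^7] = 1·1 + 1·2 + 1·1 = 4.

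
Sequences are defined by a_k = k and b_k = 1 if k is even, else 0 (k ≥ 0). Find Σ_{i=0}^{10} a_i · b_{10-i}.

This is [x^10] in the product of the two ordinary generating functions.
Σ = 0·1 + 1·0 + 2·1 + 3·0 + 4·1 + 5·0 + 6·1 + 7·0 + 8·1 + 9·0 + 10·1 = 30.

30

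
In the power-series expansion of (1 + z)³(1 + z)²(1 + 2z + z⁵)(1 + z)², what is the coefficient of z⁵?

(1 + z)³ has coefficients 1,3,3,1 for degrees 0…3.
(1 + z)² has coefficients 1,2,1,0,0,0 for degrees 0…5.
Multiplying by (1 + 2z + z⁵) gives running coefficients 1,4,5,2,0,1 for degrees 0…5.
Finally multiplying by (1 + z)², the product of all factors after the first has coefficients 1,6,14,16,9,3 for degrees 0…5.
[z⁵] = 1·3 + 3·9 + 3·16 + 1·14 = 92.

92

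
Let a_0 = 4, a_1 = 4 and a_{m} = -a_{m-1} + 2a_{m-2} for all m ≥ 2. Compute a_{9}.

The ordinary generating function has denominator 1 + y - 2y^2.
Iterating the recurrence: a_0,…,a_{9} = 4, 4, 4, 4, 4, 4, 4, 4, 4, 4.

4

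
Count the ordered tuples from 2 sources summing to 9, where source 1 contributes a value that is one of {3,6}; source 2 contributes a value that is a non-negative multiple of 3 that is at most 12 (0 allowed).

2

The generating function for the choices is (t^3 + t^6)·(1 + t^3 + t^6 + t^9 + t^12); the count is [t^9].
(t^3 + t^6) has coefficients 0,0,0,1,0,0,1 for degrees 0…6.
(1 + t^3 + t^6 + t^9 + t^12) has coefficients 1,0,0,1,0,0,1,0,0,1 for degrees 0…9.
[t^9] = 1·1 + 1·1 = 2.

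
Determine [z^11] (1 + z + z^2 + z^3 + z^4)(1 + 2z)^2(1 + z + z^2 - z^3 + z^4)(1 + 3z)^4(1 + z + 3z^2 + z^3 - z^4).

19185

(1 + z + z^2 + z^3 + z^4) has coefficients 1,1,1,1,1 for degrees 0…4.
(1 + 2z)^2 has coefficients 1,4,4,0,0,0,0,0,0,0,0,0 for degrees 0…11.
Multiplying by (1 + z + z^2 - z^3 + z^4) gives running coefficients 1,5,9,7,1,0,4,0,0,0,0,0 for degrees 0…11.
Multiplying by (1 + 3z)^4 gives running coefficients 1,17,123,493,1192,1767,1543,723,297,432,324,0 for degrees 0…11.
Finally multiplying by (1 + z + 3z^2 + z^3 - z^4), the product of all factors after the first has coefficients 1,18,143,668,2070,4544,7256,8266,6224,2674,827,1194 for degrees 0…11.
[z^11] = 1·1194 + 1·827 + 1·2674 + 1·6224 + 1·8266 = 19185.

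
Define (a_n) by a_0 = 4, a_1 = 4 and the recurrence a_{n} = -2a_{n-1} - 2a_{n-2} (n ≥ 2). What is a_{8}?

64

The ordinary generating function has denominator 1 + 2q + 2q^2.
Iterating the recurrence: a_0,…,a_{8} = 4, 4, -16, 24, -16, -16, 64, -96, 64.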